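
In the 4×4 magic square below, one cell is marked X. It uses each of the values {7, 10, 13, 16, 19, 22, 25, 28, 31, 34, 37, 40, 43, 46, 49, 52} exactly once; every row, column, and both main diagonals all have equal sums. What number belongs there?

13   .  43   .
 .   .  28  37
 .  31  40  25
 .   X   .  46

16

The 16 entries sum to 472, so each line sums to 472/4 = 118.
Row 3 needs 118; the known cells sum to 96, so (3,1) = 22.
Column 3 needs 118; the known cells sum to 111, so (4,3) = 7.
Column 4: 37 + 25 + 46 + ? = 118, so (1,4) = 10.
The remaining cell in main diagonal is (2,2) = 118 − 99 = 19.
From anti-diagonal, 118 − (10 + 28 + 31) gives (4,1) = 49.
The remaining cell in row 1 is (1,2) = 118 − 66 = 52.
Row 2 needs 118; the known cells sum to 84, so (2,1) = 34.
Row 4 needs 118; the known cells sum to 102, so (4,2) = 16.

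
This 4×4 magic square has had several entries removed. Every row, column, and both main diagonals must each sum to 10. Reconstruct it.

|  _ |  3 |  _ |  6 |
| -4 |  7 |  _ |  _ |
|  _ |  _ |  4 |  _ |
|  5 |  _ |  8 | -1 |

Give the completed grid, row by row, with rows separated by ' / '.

0 3 1 6 / -4 7 -3 10 / 9 2 4 -5 / 5 -2 8 -1

Row 4 needs 10; the known cells sum to 12, so (4,2) = -2.
Column 2: 3 + 7 + (-2) + ? = 10, so (3,2) = 2.
Main diagonal needs 10; the known cells sum to 10, so (1,1) = 0.
Anti-diagonal: 6 + 2 + 5 + ? = 10, so (2,3) = -3.
Row 1: 0 + 3 + 6 + ? = 10, so (1,3) = 1.
Row 2 must total 10; the given cells sum to 0, so (2,4) = 10.
From column 1, 10 − (0 + (-4) + 5) gives (3,1) = 9.
Column 4 must total 10; the given cells sum to 15, so (3,4) = -5.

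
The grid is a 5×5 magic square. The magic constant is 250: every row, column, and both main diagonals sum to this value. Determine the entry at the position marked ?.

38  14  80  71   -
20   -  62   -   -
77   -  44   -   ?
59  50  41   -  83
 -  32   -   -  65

26

From row 1, 250 − (38 + 14 + 80 + 71) gives (1,5) = 47.
Row 4 must total 250; the given cells sum to 233, so (4,4) = 17.
Column 1 must total 250; the given cells sum to 194, so (5,1) = 56.
Column 3 must total 250; the given cells sum to 227, so (5,3) = 23.
Main diagonal: 38 + 44 + 17 + 65 + ? = 250, so (2,2) = 86.
Anti-diagonal needs 250; the known cells sum to 197, so (2,4) = 53.
Row 2: 20 + 86 + 62 + 53 + ? = 250, so (2,5) = 29.
Row 5 needs 250; the known cells sum to 176, so (5,4) = 74.
Column 2 needs 250; the known cells sum to 182, so (3,2) = 68.
From column 4, 250 − (71 + 53 + 17 + 74) gives (3,4) = 35.
Column 5 must total 250; the given cells sum to 224, so (3,5) = 26.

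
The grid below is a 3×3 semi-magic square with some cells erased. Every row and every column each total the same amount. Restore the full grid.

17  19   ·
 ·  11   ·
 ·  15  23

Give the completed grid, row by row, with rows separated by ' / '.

Column 2 is already complete: 19 + 11 + 15 = 45, so that is the magic constant.
Row 1: 17 + 19 + ? = 45, so (1,3) = 9.
Row 3 must total 45; the given cells sum to 38, so (3,1) = 7.
Using column 1: 17 + 7 + ? → (2,1) = 45 − 24 = 21.
Column 3: 9 + 23 + ? = 45, so (2,3) = 13.

17 19 9 / 21 11 13 / 7 15 23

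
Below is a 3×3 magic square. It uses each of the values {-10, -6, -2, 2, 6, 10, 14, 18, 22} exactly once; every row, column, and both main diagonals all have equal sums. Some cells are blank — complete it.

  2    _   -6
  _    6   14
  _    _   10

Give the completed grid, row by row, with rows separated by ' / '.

The 9 entries sum to 54, so each line sums to 54/3 = 18.
Row 1 must total 18; the given cells sum to -4, so (1,2) = 22.
From row 2, 18 − (6 + 14) gives (2,1) = -2.
From column 1, 18 − (2 + (-2)) gives (3,1) = 18.
The remaining cell in column 2 is (3,2) = 18 − 28 = -10.

2 22 -6 / -2 6 14 / 18 -10 10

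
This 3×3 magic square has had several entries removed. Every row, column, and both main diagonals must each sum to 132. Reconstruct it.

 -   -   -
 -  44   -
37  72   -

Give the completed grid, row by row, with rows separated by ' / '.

Row 3 needs 132; the known cells sum to 109, so (3,3) = 23.
Using column 2: 44 + 72 + ? → (1,2) = 132 − 116 = 16.
Main diagonal needs 132; the known cells sum to 67, so (1,1) = 65.
From anti-diagonal, 132 − (44 + 37) gives (1,3) = 51.
From column 1, 132 − (65 + 37) gives (2,1) = 30.
From column 3, 132 − (51 + 23) gives (2,3) = 58.

65 16 51 / 30 44 58 / 37 72 23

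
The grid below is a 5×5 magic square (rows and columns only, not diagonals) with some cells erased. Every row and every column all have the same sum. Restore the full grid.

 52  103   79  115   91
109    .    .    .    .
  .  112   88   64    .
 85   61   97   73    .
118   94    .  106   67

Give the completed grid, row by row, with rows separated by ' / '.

52 103 79 115 91 / 109 70 121 82 58 / 76 112 88 64 100 / 85 61 97 73 124 / 118 94 55 106 67

Row 1 is already complete: 52 + 103 + 79 + 115 + 91 = 440, so that is the magic constant.
Row 4 needs 440; the known cells sum to 316, so (4,5) = 124.
Row 5 must total 440; the given cells sum to 385, so (5,3) = 55.
The remaining cell in column 1 is (3,1) = 440 − 364 = 76.
From column 2, 440 − (103 + 112 + 61 + 94) gives (2,2) = 70.
Using column 3: 79 + 88 + 97 + 55 + ? → (2,3) = 440 − 319 = 121.
The remaining cell in column 4 is (2,4) = 440 − 358 = 82.
From row 2, 440 − (109 + 70 + 121 + 82) gives (2,5) = 58.
From row 3, 440 − (76 + 112 + 88 + 64) gives (3,5) = 100.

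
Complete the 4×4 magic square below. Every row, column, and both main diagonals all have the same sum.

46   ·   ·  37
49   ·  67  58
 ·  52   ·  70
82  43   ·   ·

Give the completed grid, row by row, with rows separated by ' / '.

46 79 76 37 / 49 64 67 58 / 61 52 55 70 / 82 43 40 73

Anti-diagonal is already complete: 37 + 67 + 52 + 82 = 238, so that is the magic constant.
From row 2, 238 − (49 + 67 + 58) gives (2,2) = 64.
Column 1 must total 238; the given cells sum to 177, so (3,1) = 61.
The remaining cell in column 2 is (1,2) = 238 − 159 = 79.
Column 4 needs 238; the known cells sum to 165, so (4,4) = 73.
From main diagonal, 238 − (46 + 64 + 73) gives (3,3) = 55.
From row 1, 238 − (46 + 79 + 37) gives (1,3) = 76.
From row 4, 238 − (82 + 43 + 73) gives (4,3) = 40.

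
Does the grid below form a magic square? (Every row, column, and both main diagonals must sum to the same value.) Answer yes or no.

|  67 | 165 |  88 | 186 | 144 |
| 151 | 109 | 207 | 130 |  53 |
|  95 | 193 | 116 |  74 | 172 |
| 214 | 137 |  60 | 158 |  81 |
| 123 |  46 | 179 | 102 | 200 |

Row 1: 67 + 165 + 88 + 186 + 144 = 650.
Row 2: 151 + 109 + 207 + 130 + 53 = 650.
Row 3: 95 + 193 + 116 + 74 + 172 = 650.
Row 4: 214 + 137 + 60 + 158 + 81 = 650.
Row 5: 123 + 46 + 179 + 102 + 200 = 650.
Column 1: 67 + 151 + 95 + 214 + 123 = 650.
Column 2: 165 + 109 + 193 + 137 + 46 = 650.
Column 3: 88 + 207 + 116 + 60 + 179 = 650.
Column 4: 186 + 130 + 74 + 158 + 102 = 650.
Column 5: 144 + 53 + 172 + 81 + 200 = 650.
Main diagonal: 67 + 109 + 116 + 158 + 200 = 650.
Anti-diagonal: 144 + 130 + 116 + 137 + 123 = 650.
All lines sum to 650.

Yes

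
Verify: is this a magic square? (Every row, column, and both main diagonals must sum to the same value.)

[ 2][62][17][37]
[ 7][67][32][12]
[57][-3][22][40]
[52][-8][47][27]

No — row 3 sums to 116 but anti-diagonal sums to 118.

Row 1: 2 + 62 + 17 + 37 = 118.
Row 2: 7 + 67 + 32 + 12 = 118.
Row 3: 57 + (-3) + 22 + 40 = 116.
Row 4: 52 + (-8) + 47 + 27 = 118.
Column 1: 2 + 7 + 57 + 52 = 118.
Column 2: 62 + 67 + (-3) + (-8) = 118.
Column 3: 17 + 32 + 22 + 47 = 118.
Column 4: 37 + 12 + 40 + 27 = 116.
Main diagonal: 2 + 67 + 22 + 27 = 118.
Anti-diagonal: 37 + 32 + (-3) + 52 = 118.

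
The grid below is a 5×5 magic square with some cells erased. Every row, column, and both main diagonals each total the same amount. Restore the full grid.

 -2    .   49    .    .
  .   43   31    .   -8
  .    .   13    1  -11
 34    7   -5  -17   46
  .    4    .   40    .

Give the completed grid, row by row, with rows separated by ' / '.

Row 4 is already complete: 34 + 7 + -5 + -17 + 46 = 65, so that is the magic constant.
Using column 3: 49 + 31 + 13 + (-5) + ? → (5,3) = 65 − 88 = -23.
Main diagonal: -2 + 43 + 13 + (-17) + ? = 65, so (5,5) = 28.
The remaining cell in row 5 is (5,1) = 65 − 49 = 16.
The remaining cell in column 5 is (1,5) = 65 − 55 = 10.
The remaining cell in anti-diagonal is (2,4) = 65 − 46 = 19.
Row 2: 43 + 31 + 19 + (-8) + ? = 65, so (2,1) = -20.
From column 1, 65 − (-2 + (-20) + 34 + 16) gives (3,1) = 37.
From column 4, 65 − (19 + 1 + (-17) + 40) gives (1,4) = 22.
Row 1 needs 65; the known cells sum to 79, so (1,2) = -14.
Using row 3: 37 + 13 + 1 + (-11) + ? → (3,2) = 65 − 40 = 25.

-2 -14 49 22 10 / -20 43 31 19 -8 / 37 25 13 1 -11 / 34 7 -5 -17 46 / 16 4 -23 40 28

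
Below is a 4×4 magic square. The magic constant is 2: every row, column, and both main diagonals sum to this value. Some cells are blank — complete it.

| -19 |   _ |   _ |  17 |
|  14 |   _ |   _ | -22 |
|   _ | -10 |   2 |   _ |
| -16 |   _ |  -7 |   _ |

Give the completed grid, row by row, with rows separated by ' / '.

-19 8 -4 17 / 14 -1 11 -22 / 23 -10 2 -13 / -16 5 -7 20

From column 1, 2 − (-19 + 14 + (-16)) gives (3,1) = 23.
Anti-diagonal: 17 + (-10) + (-16) + ? = 2, so (2,3) = 11.
Row 2 needs 2; the known cells sum to 3, so (2,2) = -1.
From row 3, 2 − (23 + (-10) + 2) gives (3,4) = -13.
Column 3 must total 2; the given cells sum to 6, so (1,3) = -4.
Column 4 needs 2; the known cells sum to -18, so (4,4) = 20.
From row 1, 2 − (-19 + (-4) + 17) gives (1,2) = 8.
Row 4 must total 2; the given cells sum to -3, so (4,2) = 5.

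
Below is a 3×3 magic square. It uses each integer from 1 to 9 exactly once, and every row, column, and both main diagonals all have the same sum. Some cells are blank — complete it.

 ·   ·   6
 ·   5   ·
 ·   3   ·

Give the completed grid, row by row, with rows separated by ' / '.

2 7 6 / 9 5 1 / 4 3 8

The entries are 1 through 9, which sum to 45, so each line sums to 45/3 = 15.
Column 2: 5 + 3 + ? = 15, so (1,2) = 7.
Using anti-diagonal: 6 + 5 + ? → (3,1) = 15 − 11 = 4.
The remaining cell in row 1 is (1,1) = 15 − 13 = 2.
From row 3, 15 − (4 + 3) gives (3,3) = 8.
Using column 1: 2 + 4 + ? → (2,1) = 15 − 6 = 9.
Column 3: 6 + 8 + ? = 15, so (2,3) = 1.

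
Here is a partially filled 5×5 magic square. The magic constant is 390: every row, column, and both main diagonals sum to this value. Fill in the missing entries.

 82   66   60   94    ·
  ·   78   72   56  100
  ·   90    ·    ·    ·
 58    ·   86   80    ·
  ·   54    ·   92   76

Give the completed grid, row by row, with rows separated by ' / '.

82 66 60 94 88 / 84 78 72 56 100 / 96 90 74 68 62 / 58 102 86 80 64 / 70 54 98 92 76

Row 1: 82 + 66 + 60 + 94 + ? = 390, so (1,5) = 88.
From row 2, 390 − (78 + 72 + 56 + 100) gives (2,1) = 84.
Column 2 must total 390; the given cells sum to 288, so (4,2) = 102.
Column 4 must total 390; the given cells sum to 322, so (3,4) = 68.
From main diagonal, 390 − (82 + 78 + 80 + 76) gives (3,3) = 74.
From anti-diagonal, 390 − (88 + 56 + 74 + 102) gives (5,1) = 70.
Row 4 must total 390; the given cells sum to 326, so (4,5) = 64.
From row 5, 390 − (70 + 54 + 92 + 76) gives (5,3) = 98.
Column 1: 82 + 84 + 58 + 70 + ? = 390, so (3,1) = 96.
Column 5 needs 390; the known cells sum to 328, so (3,5) = 62.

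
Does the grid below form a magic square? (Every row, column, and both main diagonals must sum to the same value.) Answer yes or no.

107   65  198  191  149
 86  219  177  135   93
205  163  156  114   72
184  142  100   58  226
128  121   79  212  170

Row 1: 107 + 65 + 198 + 191 + 149 = 710.
Row 2: 86 + 219 + 177 + 135 + 93 = 710.
Row 3: 205 + 163 + 156 + 114 + 72 = 710.
Row 4: 184 + 142 + 100 + 58 + 226 = 710.
Row 5: 128 + 121 + 79 + 212 + 170 = 710.
Column 1: 107 + 86 + 205 + 184 + 128 = 710.
Column 2: 65 + 219 + 163 + 142 + 121 = 710.
Column 3: 198 + 177 + 156 + 100 + 79 = 710.
Column 4: 191 + 135 + 114 + 58 + 212 = 710.
Column 5: 149 + 93 + 72 + 226 + 170 = 710.
Main diagonal: 107 + 219 + 156 + 58 + 170 = 710.
Anti-diagonal: 149 + 135 + 156 + 142 + 128 = 710.
All lines sum to 710.

Yes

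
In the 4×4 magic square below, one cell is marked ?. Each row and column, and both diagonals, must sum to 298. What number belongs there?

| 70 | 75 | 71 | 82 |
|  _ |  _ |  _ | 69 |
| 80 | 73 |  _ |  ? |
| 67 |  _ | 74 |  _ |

68

Using column 1: 70 + 80 + 67 + ? → (2,1) = 298 − 217 = 81.
The remaining cell in anti-diagonal is (2,3) = 298 − 222 = 76.
The remaining cell in row 2 is (2,2) = 298 − 226 = 72.
The remaining cell in column 2 is (4,2) = 298 − 220 = 78.
Column 3 must total 298; the given cells sum to 221, so (3,3) = 77.
Main diagonal must total 298; the given cells sum to 219, so (4,4) = 79.
The remaining cell in row 3 is (3,4) = 298 − 230 = 68.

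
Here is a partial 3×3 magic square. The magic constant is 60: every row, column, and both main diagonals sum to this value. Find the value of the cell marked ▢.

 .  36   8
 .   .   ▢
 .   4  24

28

Row 1 must total 60; the given cells sum to 44, so (1,1) = 16.
The remaining cell in row 3 is (3,1) = 60 − 28 = 32.
The remaining cell in column 1 is (2,1) = 60 − 48 = 12.
The remaining cell in column 2 is (2,2) = 60 − 40 = 20.
Column 3 needs 60; the known cells sum to 32, so (2,3) = 28.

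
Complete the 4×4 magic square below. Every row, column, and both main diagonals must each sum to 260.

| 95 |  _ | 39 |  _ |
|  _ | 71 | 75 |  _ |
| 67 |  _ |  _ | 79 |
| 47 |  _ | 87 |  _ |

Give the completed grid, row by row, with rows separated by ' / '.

95 43 39 83 / 51 71 75 63 / 67 55 59 79 / 47 91 87 35

Column 1 must total 260; the given cells sum to 209, so (2,1) = 51.
Column 3 needs 260; the known cells sum to 201, so (3,3) = 59.
Using main diagonal: 95 + 71 + 59 + ? → (4,4) = 260 − 225 = 35.
The remaining cell in row 2 is (2,4) = 260 − 197 = 63.
The remaining cell in row 3 is (3,2) = 260 − 205 = 55.
The remaining cell in row 4 is (4,2) = 260 − 169 = 91.
Using column 2: 71 + 55 + 91 + ? → (1,2) = 260 − 217 = 43.
Column 4: 63 + 79 + 35 + ? = 260, so (1,4) = 83.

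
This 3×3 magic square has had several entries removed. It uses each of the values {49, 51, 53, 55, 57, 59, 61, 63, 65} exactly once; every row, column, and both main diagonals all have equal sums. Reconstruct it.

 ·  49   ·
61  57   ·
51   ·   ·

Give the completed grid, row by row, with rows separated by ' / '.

59 49 63 / 61 57 53 / 51 65 55

The 9 entries sum to 513, so each line sums to 513/3 = 171.
Row 2: 61 + 57 + ? = 171, so (2,3) = 53.
Column 1: 61 + 51 + ? = 171, so (1,1) = 59.
Using column 2: 49 + 57 + ? → (3,2) = 171 − 106 = 65.
From main diagonal, 171 − (59 + 57) gives (3,3) = 55.
Anti-diagonal: 57 + 51 + ? = 171, so (1,3) = 63.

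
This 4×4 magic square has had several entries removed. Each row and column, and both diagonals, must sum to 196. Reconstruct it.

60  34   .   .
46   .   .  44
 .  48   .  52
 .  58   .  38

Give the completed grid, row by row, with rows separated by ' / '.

Column 2 must total 196; the given cells sum to 140, so (2,2) = 56.
Column 4 must total 196; the given cells sum to 134, so (1,4) = 62.
Using main diagonal: 60 + 56 + 38 + ? → (3,3) = 196 − 154 = 42.
The remaining cell in row 1 is (1,3) = 196 − 156 = 40.
Row 2 must total 196; the given cells sum to 146, so (2,3) = 50.
Using row 3: 48 + 42 + 52 + ? → (3,1) = 196 − 142 = 54.
From column 1, 196 − (60 + 46 + 54) gives (4,1) = 36.
From column 3, 196 − (40 + 50 + 42) gives (4,3) = 64.

60 34 40 62 / 46 56 50 44 / 54 48 42 52 / 36 58 64 38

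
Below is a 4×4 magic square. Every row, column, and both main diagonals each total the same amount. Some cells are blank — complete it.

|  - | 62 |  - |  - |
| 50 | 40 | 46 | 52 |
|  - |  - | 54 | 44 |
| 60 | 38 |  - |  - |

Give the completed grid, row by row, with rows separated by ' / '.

36 62 56 34 / 50 40 46 52 / 42 48 54 44 / 60 38 32 58

Row 2 is already complete: 50 + 40 + 46 + 52 = 188, so that is the magic constant.
Using column 2: 62 + 40 + 38 + ? → (3,2) = 188 − 140 = 48.
From anti-diagonal, 188 − (46 + 48 + 60) gives (1,4) = 34.
The remaining cell in row 3 is (3,1) = 188 − 146 = 42.
From column 1, 188 − (50 + 42 + 60) gives (1,1) = 36.
From column 4, 188 − (34 + 52 + 44) gives (4,4) = 58.
Using row 1: 36 + 62 + 34 + ? → (1,3) = 188 − 132 = 56.
From row 4, 188 − (60 + 38 + 58) gives (4,3) = 32.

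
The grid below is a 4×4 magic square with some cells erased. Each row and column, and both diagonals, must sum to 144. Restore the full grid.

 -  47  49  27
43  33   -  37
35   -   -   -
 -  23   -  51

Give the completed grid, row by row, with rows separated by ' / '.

Row 1: 47 + 49 + 27 + ? = 144, so (1,1) = 21.
Row 2 must total 144; the given cells sum to 113, so (2,3) = 31.
From column 1, 144 − (21 + 43 + 35) gives (4,1) = 45.
Column 2 needs 144; the known cells sum to 103, so (3,2) = 41.
Using column 4: 27 + 37 + 51 + ? → (3,4) = 144 − 115 = 29.
The remaining cell in main diagonal is (3,3) = 144 − 105 = 39.
Row 4: 45 + 23 + 51 + ? = 144, so (4,3) = 25.

21 47 49 27 / 43 33 31 37 / 35 41 39 29 / 45 23 25 51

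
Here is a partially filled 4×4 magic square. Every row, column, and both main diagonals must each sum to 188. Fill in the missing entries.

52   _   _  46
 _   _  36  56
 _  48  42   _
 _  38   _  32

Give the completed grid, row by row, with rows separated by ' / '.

From column 4, 188 − (46 + 56 + 32) gives (3,4) = 54.
From main diagonal, 188 − (52 + 42 + 32) gives (2,2) = 62.
Anti-diagonal must total 188; the given cells sum to 130, so (4,1) = 58.
Row 2 needs 188; the known cells sum to 154, so (2,1) = 34.
Row 3 must total 188; the given cells sum to 144, so (3,1) = 44.
Row 4 must total 188; the given cells sum to 128, so (4,3) = 60.
Column 2: 62 + 48 + 38 + ? = 188, so (1,2) = 40.
The remaining cell in column 3 is (1,3) = 188 − 138 = 50.

52 40 50 46 / 34 62 36 56 / 44 48 42 54 / 58 38 60 32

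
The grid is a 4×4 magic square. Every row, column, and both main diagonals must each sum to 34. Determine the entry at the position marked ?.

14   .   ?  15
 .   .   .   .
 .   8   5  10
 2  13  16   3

From row 3, 34 − (8 + 5 + 10) gives (3,1) = 11.
The remaining cell in column 1 is (2,1) = 34 − 27 = 7.
Column 4: 15 + 10 + 3 + ? = 34, so (2,4) = 6.
Main diagonal: 14 + 5 + 3 + ? = 34, so (2,2) = 12.
Using anti-diagonal: 15 + 8 + 2 + ? → (2,3) = 34 − 25 = 9.
Column 2: 12 + 8 + 13 + ? = 34, so (1,2) = 1.
Column 3 must total 34; the given cells sum to 30, so (1,3) = 4.

4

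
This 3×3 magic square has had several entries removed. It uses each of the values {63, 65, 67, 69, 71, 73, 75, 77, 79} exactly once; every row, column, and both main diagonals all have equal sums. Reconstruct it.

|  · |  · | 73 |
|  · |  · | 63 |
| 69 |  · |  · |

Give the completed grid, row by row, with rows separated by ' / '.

65 75 73 / 79 71 63 / 69 67 77

The 9 entries sum to 639, so each line sums to 639/3 = 213.
Column 3: 73 + 63 + ? = 213, so (3,3) = 77.
Anti-diagonal: 73 + 69 + ? = 213, so (2,2) = 71.
Row 2: 71 + 63 + ? = 213, so (2,1) = 79.
Using row 3: 69 + 77 + ? → (3,2) = 213 − 146 = 67.
Column 1 needs 213; the known cells sum to 148, so (1,1) = 65.
Column 2 must total 213; the given cells sum to 138, so (1,2) = 75.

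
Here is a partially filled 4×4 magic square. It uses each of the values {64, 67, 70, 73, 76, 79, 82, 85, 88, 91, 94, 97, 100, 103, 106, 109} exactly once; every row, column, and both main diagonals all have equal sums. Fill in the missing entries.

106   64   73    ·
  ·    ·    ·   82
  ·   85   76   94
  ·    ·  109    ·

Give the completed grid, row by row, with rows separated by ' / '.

The 16 entries sum to 1384, so each line sums to 1384/4 = 346.
Row 1 needs 346; the known cells sum to 243, so (1,4) = 103.
From row 3, 346 − (85 + 76 + 94) gives (3,1) = 91.
Using column 3: 73 + 76 + 109 + ? → (2,3) = 346 − 258 = 88.
Using column 4: 103 + 82 + 94 + ? → (4,4) = 346 − 279 = 67.
Using main diagonal: 106 + 76 + 67 + ? → (2,2) = 346 − 249 = 97.
The remaining cell in anti-diagonal is (4,1) = 346 − 276 = 70.
Using row 2: 97 + 88 + 82 + ? → (2,1) = 346 − 267 = 79.
Row 4 must total 346; the given cells sum to 246, so (4,2) = 100.

106 64 73 103 / 79 97 88 82 / 91 85 76 94 / 70 100 109 67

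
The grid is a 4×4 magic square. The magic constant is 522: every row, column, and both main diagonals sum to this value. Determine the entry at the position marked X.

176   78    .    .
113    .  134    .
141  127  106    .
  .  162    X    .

Using row 3: 141 + 127 + 106 + ? → (3,4) = 522 − 374 = 148.
Column 1: 176 + 113 + 141 + ? = 522, so (4,1) = 92.
From column 2, 522 − (78 + 127 + 162) gives (2,2) = 155.
From main diagonal, 522 − (176 + 155 + 106) gives (4,4) = 85.
From anti-diagonal, 522 − (134 + 127 + 92) gives (1,4) = 169.
The remaining cell in row 1 is (1,3) = 522 − 423 = 99.
Row 2: 113 + 155 + 134 + ? = 522, so (2,4) = 120.
Row 4 must total 522; the given cells sum to 339, so (4,3) = 183.

183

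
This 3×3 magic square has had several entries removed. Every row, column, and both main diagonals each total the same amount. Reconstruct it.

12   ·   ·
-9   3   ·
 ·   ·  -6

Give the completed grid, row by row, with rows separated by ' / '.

12 -3 0 / -9 3 15 / 6 9 -6

Main diagonal is already complete: 12 + 3 + -6 = 9, so that is the magic constant.
Row 2: -9 + 3 + ? = 9, so (2,3) = 15.
Column 1 must total 9; the given cells sum to 3, so (3,1) = 6.
From column 3, 9 − (15 + (-6)) gives (1,3) = 0.
Row 1 must total 9; the given cells sum to 12, so (1,2) = -3.
From row 3, 9 − (6 + (-6)) gives (3,2) = 9.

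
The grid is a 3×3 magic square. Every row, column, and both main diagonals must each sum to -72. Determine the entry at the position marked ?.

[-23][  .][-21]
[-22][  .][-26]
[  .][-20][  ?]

Using row 1: -23 + (-21) + ? → (1,2) = -72 − (-44) = -28.
Row 2 must total -72; the given cells sum to -48, so (2,2) = -24.
From column 1, -72 − (-23 + (-22)) gives (3,1) = -27.
From column 3, -72 − (-21 + (-26)) gives (3,3) = -25.

-25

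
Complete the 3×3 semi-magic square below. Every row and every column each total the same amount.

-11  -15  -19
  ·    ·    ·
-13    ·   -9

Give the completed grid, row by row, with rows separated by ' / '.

Row 1 is already complete: -11 + -15 + -19 = -45, so that is the magic constant.
Row 3 must total -45; the given cells sum to -22, so (3,2) = -23.
The remaining cell in column 1 is (2,1) = -45 − (-24) = -21.
From column 2, -45 − (-15 + (-23)) gives (2,2) = -7.
From column 3, -45 − (-19 + (-9)) gives (2,3) = -17.

-11 -15 -19 / -21 -7 -17 / -13 -23 -9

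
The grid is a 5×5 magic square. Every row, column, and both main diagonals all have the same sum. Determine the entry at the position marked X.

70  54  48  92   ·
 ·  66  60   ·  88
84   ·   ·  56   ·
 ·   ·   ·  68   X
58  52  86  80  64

62

Row 5 is complete and sums to 340; that is the magic constant.
Row 1 must total 340; the given cells sum to 264, so (1,5) = 76.
The remaining cell in column 4 is (2,4) = 340 − 296 = 44.
Main diagonal needs 340; the known cells sum to 268, so (3,3) = 72.
Using anti-diagonal: 76 + 44 + 72 + 58 + ? → (4,2) = 340 − 250 = 90.
From row 2, 340 − (66 + 60 + 44 + 88) gives (2,1) = 82.
From column 1, 340 − (70 + 82 + 84 + 58) gives (4,1) = 46.
From column 2, 340 − (54 + 66 + 90 + 52) gives (3,2) = 78.
The remaining cell in column 3 is (4,3) = 340 − 266 = 74.
Row 3 needs 340; the known cells sum to 290, so (3,5) = 50.
Row 4: 46 + 90 + 74 + 68 + ? = 340, so (4,5) = 62.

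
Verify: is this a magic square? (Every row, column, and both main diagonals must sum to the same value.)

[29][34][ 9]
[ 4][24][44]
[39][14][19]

Yes

Row 1: 29 + 34 + 9 = 72.
Row 2: 4 + 24 + 44 = 72.
Row 3: 39 + 14 + 19 = 72.
Column 1: 29 + 4 + 39 = 72.
Column 2: 34 + 24 + 14 = 72.
Column 3: 9 + 44 + 19 = 72.
Main diagonal: 29 + 24 + 19 = 72.
Anti-diagonal: 9 + 24 + 39 = 72.
All lines sum to 72.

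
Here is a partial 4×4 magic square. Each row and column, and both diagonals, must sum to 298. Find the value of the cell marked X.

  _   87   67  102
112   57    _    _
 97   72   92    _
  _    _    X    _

Using row 1: 87 + 67 + 102 + ? → (1,1) = 298 − 256 = 42.
The remaining cell in row 3 is (3,4) = 298 − 261 = 37.
Column 1 must total 298; the given cells sum to 251, so (4,1) = 47.
Column 2: 87 + 57 + 72 + ? = 298, so (4,2) = 82.
Main diagonal needs 298; the known cells sum to 191, so (4,4) = 107.
Anti-diagonal must total 298; the given cells sum to 221, so (2,3) = 77.
Using row 2: 112 + 57 + 77 + ? → (2,4) = 298 − 246 = 52.
Row 4 needs 298; the known cells sum to 236, so (4,3) = 62.

62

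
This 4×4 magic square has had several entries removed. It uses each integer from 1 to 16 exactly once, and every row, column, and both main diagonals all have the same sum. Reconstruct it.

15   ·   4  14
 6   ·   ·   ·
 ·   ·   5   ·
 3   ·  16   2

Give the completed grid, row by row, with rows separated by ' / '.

15 1 4 14 / 6 12 9 7 / 10 8 5 11 / 3 13 16 2

The entries are 1 through 16, which sum to 136, so each line sums to 136/4 = 34.
Row 1 must total 34; the given cells sum to 33, so (1,2) = 1.
Row 4 must total 34; the given cells sum to 21, so (4,2) = 13.
The remaining cell in column 1 is (3,1) = 34 − 24 = 10.
From column 3, 34 − (4 + 5 + 16) gives (2,3) = 9.
Using main diagonal: 15 + 5 + 2 + ? → (2,2) = 34 − 22 = 12.
Anti-diagonal: 14 + 9 + 3 + ? = 34, so (3,2) = 8.
From row 2, 34 − (6 + 12 + 9) gives (2,4) = 7.
Row 3 needs 34; the known cells sum to 23, so (3,4) = 11.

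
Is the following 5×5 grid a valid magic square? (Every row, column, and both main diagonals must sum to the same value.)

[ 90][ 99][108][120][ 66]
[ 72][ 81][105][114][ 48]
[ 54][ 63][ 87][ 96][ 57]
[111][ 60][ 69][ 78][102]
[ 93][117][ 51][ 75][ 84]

Row 1: 90 + 99 + 108 + 120 + 66 = 483.
Row 2: 72 + 81 + 105 + 114 + 48 = 420.
Row 3: 54 + 63 + 87 + 96 + 57 = 357.
Row 4: 111 + 60 + 69 + 78 + 102 = 420.
Row 5: 93 + 117 + 51 + 75 + 84 = 420.
Column 1: 90 + 72 + 54 + 111 + 93 = 420.
Column 2: 99 + 81 + 63 + 60 + 117 = 420.
Column 3: 108 + 105 + 87 + 69 + 51 = 420.
Column 4: 120 + 114 + 96 + 78 + 75 = 483.
Column 5: 66 + 48 + 57 + 102 + 84 = 357.
Main diagonal: 90 + 81 + 87 + 78 + 84 = 420.
Anti-diagonal: 66 + 114 + 87 + 60 + 93 = 420.

No — column 5 sums to 357 but column 4 sums to 483.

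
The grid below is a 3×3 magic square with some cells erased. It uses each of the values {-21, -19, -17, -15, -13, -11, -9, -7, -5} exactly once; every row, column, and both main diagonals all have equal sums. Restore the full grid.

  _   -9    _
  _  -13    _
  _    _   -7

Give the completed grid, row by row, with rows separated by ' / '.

The 9 entries sum to -117, so each line sums to -117/3 = -39.
Column 2: -9 + (-13) + ? = -39, so (3,2) = -17.
Using main diagonal: -13 + (-7) + ? → (1,1) = -39 − (-20) = -19.
The remaining cell in row 1 is (1,3) = -39 − (-28) = -11.
Row 3 must total -39; the given cells sum to -24, so (3,1) = -15.
Column 1 needs -39; the known cells sum to -34, so (2,1) = -5.
Column 3: -11 + (-7) + ? = -39, so (2,3) = -21.

-19 -9 -11 / -5 -13 -21 / -15 -17 -7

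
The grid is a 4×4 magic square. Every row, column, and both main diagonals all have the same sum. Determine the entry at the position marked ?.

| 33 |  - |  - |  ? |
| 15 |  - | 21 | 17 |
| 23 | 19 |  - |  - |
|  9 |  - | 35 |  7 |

31

Column 1 is complete and sums to 80; that is the magic constant.
Row 2 must total 80; the given cells sum to 53, so (2,2) = 27.
Row 4: 9 + 35 + 7 + ? = 80, so (4,2) = 29.
The remaining cell in column 2 is (1,2) = 80 − 75 = 5.
Using main diagonal: 33 + 27 + 7 + ? → (3,3) = 80 − 67 = 13.
From anti-diagonal, 80 − (21 + 19 + 9) gives (1,4) = 31.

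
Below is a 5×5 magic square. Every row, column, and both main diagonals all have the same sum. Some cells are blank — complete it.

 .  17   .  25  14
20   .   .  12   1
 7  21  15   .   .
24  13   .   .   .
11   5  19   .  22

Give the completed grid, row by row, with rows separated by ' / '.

3 17 6 25 14 / 20 9 23 12 1 / 7 21 15 4 18 / 24 13 2 16 10 / 11 5 19 8 22

Anti-diagonal is already complete: 14 + 12 + 15 + 13 + 11 = 65, so that is the magic constant.
Using row 5: 11 + 5 + 19 + 22 + ? → (5,4) = 65 − 57 = 8.
The remaining cell in column 1 is (1,1) = 65 − 62 = 3.
Column 2: 17 + 21 + 13 + 5 + ? = 65, so (2,2) = 9.
Main diagonal: 3 + 9 + 15 + 22 + ? = 65, so (4,4) = 16.
Row 1 must total 65; the given cells sum to 59, so (1,3) = 6.
Row 2 must total 65; the given cells sum to 42, so (2,3) = 23.
Column 3 must total 65; the given cells sum to 63, so (4,3) = 2.
Column 4 needs 65; the known cells sum to 61, so (3,4) = 4.
Row 3 must total 65; the given cells sum to 47, so (3,5) = 18.
Row 4: 24 + 13 + 2 + 16 + ? = 65, so (4,5) = 10.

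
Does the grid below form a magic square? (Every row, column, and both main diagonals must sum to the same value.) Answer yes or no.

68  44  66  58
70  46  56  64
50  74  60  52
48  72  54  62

Yes

Row 1: 68 + 44 + 66 + 58 = 236.
Row 2: 70 + 46 + 56 + 64 = 236.
Row 3: 50 + 74 + 60 + 52 = 236.
Row 4: 48 + 72 + 54 + 62 = 236.
Column 1: 68 + 70 + 50 + 48 = 236.
Column 2: 44 + 46 + 74 + 72 = 236.
Column 3: 66 + 56 + 60 + 54 = 236.
Column 4: 58 + 64 + 52 + 62 = 236.
Main diagonal: 68 + 46 + 60 + 62 = 236.
Anti-diagonal: 58 + 56 + 74 + 48 = 236.
All lines sum to 236.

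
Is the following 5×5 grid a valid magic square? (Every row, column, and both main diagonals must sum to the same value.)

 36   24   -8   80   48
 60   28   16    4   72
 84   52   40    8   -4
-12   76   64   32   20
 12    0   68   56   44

Yes

Row 1: 36 + 24 + (-8) + 80 + 48 = 180.
Row 2: 60 + 28 + 16 + 4 + 72 = 180.
Row 3: 84 + 52 + 40 + 8 + (-4) = 180.
Row 4: -12 + 76 + 64 + 32 + 20 = 180.
Row 5: 12 + 0 + 68 + 56 + 44 = 180.
Column 1: 36 + 60 + 84 + (-12) + 12 = 180.
Column 2: 24 + 28 + 52 + 76 + 0 = 180.
Column 3: -8 + 16 + 40 + 64 + 68 = 180.
Column 4: 80 + 4 + 8 + 32 + 56 = 180.
Column 5: 48 + 72 + (-4) + 20 + 44 = 180.
Main diagonal: 36 + 28 + 40 + 32 + 44 = 180.
Anti-diagonal: 48 + 4 + 40 + 76 + 12 = 180.
All lines sum to 180.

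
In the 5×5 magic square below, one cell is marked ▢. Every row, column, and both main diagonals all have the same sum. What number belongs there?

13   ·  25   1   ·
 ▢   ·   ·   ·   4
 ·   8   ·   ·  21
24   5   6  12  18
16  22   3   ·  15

10

Row 4 is complete and sums to 65; that is the magic constant.
Row 5 must total 65; the given cells sum to 56, so (5,4) = 9.
Column 5 needs 65; the known cells sum to 58, so (1,5) = 7.
From row 1, 65 − (13 + 25 + 1 + 7) gives (1,2) = 19.
Column 2 must total 65; the given cells sum to 54, so (2,2) = 11.
Main diagonal needs 65; the known cells sum to 51, so (3,3) = 14.
Anti-diagonal: 7 + 14 + 5 + 16 + ? = 65, so (2,4) = 23.
The remaining cell in column 3 is (2,3) = 65 − 48 = 17.
The remaining cell in column 4 is (3,4) = 65 − 45 = 20.
The remaining cell in row 2 is (2,1) = 65 − 55 = 10.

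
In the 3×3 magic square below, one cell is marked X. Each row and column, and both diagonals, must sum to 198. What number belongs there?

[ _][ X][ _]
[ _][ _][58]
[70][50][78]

82

Column 3: 58 + 78 + ? = 198, so (1,3) = 62.
Anti-diagonal: 62 + 70 + ? = 198, so (2,2) = 66.
Using row 2: 66 + 58 + ? → (2,1) = 198 − 124 = 74.
From column 1, 198 − (74 + 70) gives (1,1) = 54.
The remaining cell in column 2 is (1,2) = 198 − 116 = 82.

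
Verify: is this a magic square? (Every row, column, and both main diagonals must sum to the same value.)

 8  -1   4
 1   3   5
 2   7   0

Row 1: 8 + (-1) + 4 = 11.
Row 2: 1 + 3 + 5 = 9.
Row 3: 2 + 7 + 0 = 9.
Column 1: 8 + 1 + 2 = 11.
Column 2: -1 + 3 + 7 = 9.
Column 3: 4 + 5 + 0 = 9.
Main diagonal: 8 + 3 + 0 = 11.
Anti-diagonal: 4 + 3 + 2 = 9.

No — anti-diagonal sums to 9 but row 1 sums to 11.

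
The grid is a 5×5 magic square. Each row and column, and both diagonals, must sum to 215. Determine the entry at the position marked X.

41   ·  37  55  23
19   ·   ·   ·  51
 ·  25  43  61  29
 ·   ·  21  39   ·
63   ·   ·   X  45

Row 1: 41 + 37 + 55 + 23 + ? = 215, so (1,2) = 59.
From row 3, 215 − (25 + 43 + 61 + 29) gives (3,1) = 57.
The remaining cell in column 1 is (4,1) = 215 − 180 = 35.
Using column 5: 23 + 51 + 29 + 45 + ? → (4,5) = 215 − 148 = 67.
From main diagonal, 215 − (41 + 43 + 39 + 45) gives (2,2) = 47.
Row 4 needs 215; the known cells sum to 162, so (4,2) = 53.
Column 2: 59 + 47 + 25 + 53 + ? = 215, so (5,2) = 31.
Anti-diagonal: 23 + 43 + 53 + 63 + ? = 215, so (2,4) = 33.
Using row 2: 19 + 47 + 33 + 51 + ? → (2,3) = 215 − 150 = 65.
Column 3 must total 215; the given cells sum to 166, so (5,3) = 49.
Using column 4: 55 + 33 + 61 + 39 + ? → (5,4) = 215 − 188 = 27.

27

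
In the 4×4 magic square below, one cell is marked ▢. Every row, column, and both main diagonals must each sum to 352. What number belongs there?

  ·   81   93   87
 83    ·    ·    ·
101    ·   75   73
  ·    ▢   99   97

Using row 1: 81 + 93 + 87 + ? → (1,1) = 352 − 261 = 91.
Row 3 must total 352; the given cells sum to 249, so (3,2) = 103.
Column 1 must total 352; the given cells sum to 275, so (4,1) = 77.
Column 3: 93 + 75 + 99 + ? = 352, so (2,3) = 85.
Column 4 must total 352; the given cells sum to 257, so (2,4) = 95.
Main diagonal: 91 + 75 + 97 + ? = 352, so (2,2) = 89.
Row 4 needs 352; the known cells sum to 273, so (4,2) = 79.

79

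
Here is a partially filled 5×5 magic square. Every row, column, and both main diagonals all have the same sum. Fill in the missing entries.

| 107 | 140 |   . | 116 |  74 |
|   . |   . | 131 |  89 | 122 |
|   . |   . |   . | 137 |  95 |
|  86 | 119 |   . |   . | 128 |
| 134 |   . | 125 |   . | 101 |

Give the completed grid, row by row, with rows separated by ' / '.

Column 5 is already complete: 74 + 122 + 95 + 128 + 101 = 520, so that is the magic constant.
Row 1 needs 520; the known cells sum to 437, so (1,3) = 83.
Anti-diagonal: 74 + 89 + 119 + 134 + ? = 520, so (3,3) = 104.
Column 3 must total 520; the given cells sum to 443, so (4,3) = 77.
The remaining cell in row 4 is (4,4) = 520 − 410 = 110.
Column 4 needs 520; the known cells sum to 452, so (5,4) = 68.
From main diagonal, 520 − (107 + 104 + 110 + 101) gives (2,2) = 98.
Row 2 must total 520; the given cells sum to 440, so (2,1) = 80.
Row 5: 134 + 125 + 68 + 101 + ? = 520, so (5,2) = 92.
Column 1: 107 + 80 + 86 + 134 + ? = 520, so (3,1) = 113.
From column 2, 520 − (140 + 98 + 119 + 92) gives (3,2) = 71.

107 140 83 116 74 / 80 98 131 89 122 / 113 71 104 137 95 / 86 119 77 110 128 / 134 92 125 68 101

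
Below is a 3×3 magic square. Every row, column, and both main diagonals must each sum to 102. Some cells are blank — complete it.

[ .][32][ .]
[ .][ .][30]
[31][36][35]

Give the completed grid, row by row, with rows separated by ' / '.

From column 2, 102 − (32 + 36) gives (2,2) = 34.
Using column 3: 30 + 35 + ? → (1,3) = 102 − 65 = 37.
The remaining cell in main diagonal is (1,1) = 102 − 69 = 33.
The remaining cell in row 2 is (2,1) = 102 − 64 = 38.

33 32 37 / 38 34 30 / 31 36 35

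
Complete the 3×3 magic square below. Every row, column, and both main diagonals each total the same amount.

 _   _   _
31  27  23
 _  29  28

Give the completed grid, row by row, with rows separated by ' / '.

26 25 30 / 31 27 23 / 24 29 28

Row 2 is already complete: 31 + 27 + 23 = 81, so that is the magic constant.
From row 3, 81 − (29 + 28) gives (3,1) = 24.
Column 1: 31 + 24 + ? = 81, so (1,1) = 26.
Using column 2: 27 + 29 + ? → (1,2) = 81 − 56 = 25.
The remaining cell in column 3 is (1,3) = 81 − 51 = 30.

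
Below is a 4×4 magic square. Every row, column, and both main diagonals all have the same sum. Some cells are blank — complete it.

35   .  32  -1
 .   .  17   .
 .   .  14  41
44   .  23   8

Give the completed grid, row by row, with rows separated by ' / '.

35 20 32 -1 / 2 29 17 38 / 5 26 14 41 / 44 11 23 8

Column 3 is already complete: 32 + 17 + 14 + 23 = 86, so that is the magic constant.
Row 1 needs 86; the known cells sum to 66, so (1,2) = 20.
The remaining cell in row 4 is (4,2) = 86 − 75 = 11.
Column 4 needs 86; the known cells sum to 48, so (2,4) = 38.
Main diagonal must total 86; the given cells sum to 57, so (2,2) = 29.
From anti-diagonal, 86 − (-1 + 17 + 44) gives (3,2) = 26.
Row 2 must total 86; the given cells sum to 84, so (2,1) = 2.
Row 3 needs 86; the known cells sum to 81, so (3,1) = 5.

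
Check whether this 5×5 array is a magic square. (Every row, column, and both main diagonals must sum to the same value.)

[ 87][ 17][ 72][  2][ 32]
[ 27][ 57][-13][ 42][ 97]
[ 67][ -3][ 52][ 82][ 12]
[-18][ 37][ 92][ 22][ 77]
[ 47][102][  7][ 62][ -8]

Yes

Row 1: 87 + 17 + 72 + 2 + 32 = 210.
Row 2: 27 + 57 + (-13) + 42 + 97 = 210.
Row 3: 67 + (-3) + 52 + 82 + 12 = 210.
Row 4: -18 + 37 + 92 + 22 + 77 = 210.
Row 5: 47 + 102 + 7 + 62 + (-8) = 210.
Column 1: 87 + 27 + 67 + (-18) + 47 = 210.
Column 2: 17 + 57 + (-3) + 37 + 102 = 210.
Column 3: 72 + (-13) + 52 + 92 + 7 = 210.
Column 4: 2 + 42 + 82 + 22 + 62 = 210.
Column 5: 32 + 97 + 12 + 77 + (-8) = 210.
Main diagonal: 87 + 57 + 52 + 22 + (-8) = 210.
Anti-diagonal: 32 + 42 + 52 + 37 + 47 = 210.
All lines sum to 210.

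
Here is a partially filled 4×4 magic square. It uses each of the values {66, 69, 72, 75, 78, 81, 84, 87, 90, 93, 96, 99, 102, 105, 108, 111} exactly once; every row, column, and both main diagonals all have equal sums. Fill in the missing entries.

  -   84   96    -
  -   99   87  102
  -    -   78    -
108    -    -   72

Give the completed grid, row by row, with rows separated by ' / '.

The 16 entries sum to 1416, so each line sums to 1416/4 = 354.
Row 2: 99 + 87 + 102 + ? = 354, so (2,1) = 66.
Using column 3: 96 + 87 + 78 + ? → (4,3) = 354 − 261 = 93.
Using main diagonal: 99 + 78 + 72 + ? → (1,1) = 354 − 249 = 105.
Using row 1: 105 + 84 + 96 + ? → (1,4) = 354 − 285 = 69.
Row 4 must total 354; the given cells sum to 273, so (4,2) = 81.
The remaining cell in column 1 is (3,1) = 354 − 279 = 75.
The remaining cell in column 2 is (3,2) = 354 − 264 = 90.
From column 4, 354 − (69 + 102 + 72) gives (3,4) = 111.

105 84 96 69 / 66 99 87 102 / 75 90 78 111 / 108 81 93 72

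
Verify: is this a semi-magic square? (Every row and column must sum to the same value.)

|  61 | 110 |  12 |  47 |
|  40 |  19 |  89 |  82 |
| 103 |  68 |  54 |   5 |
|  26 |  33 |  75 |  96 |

Yes

Row 1: 61 + 110 + 12 + 47 = 230.
Row 2: 40 + 19 + 89 + 82 = 230.
Row 3: 103 + 68 + 54 + 5 = 230.
Row 4: 26 + 33 + 75 + 96 = 230.
Column 1: 61 + 40 + 103 + 26 = 230.
Column 2: 110 + 19 + 68 + 33 = 230.
Column 3: 12 + 89 + 54 + 75 = 230.
Column 4: 47 + 82 + 5 + 96 = 230.
All lines sum to 230.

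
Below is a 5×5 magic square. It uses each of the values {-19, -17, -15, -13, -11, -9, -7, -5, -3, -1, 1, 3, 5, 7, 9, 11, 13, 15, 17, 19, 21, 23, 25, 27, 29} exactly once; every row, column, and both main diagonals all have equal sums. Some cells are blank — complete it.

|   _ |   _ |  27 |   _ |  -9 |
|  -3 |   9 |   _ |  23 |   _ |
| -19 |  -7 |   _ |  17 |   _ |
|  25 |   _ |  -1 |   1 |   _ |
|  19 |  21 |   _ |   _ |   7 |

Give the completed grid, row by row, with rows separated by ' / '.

3 15 27 -11 -9 / -3 9 11 23 -15 / -19 -7 5 17 29 / 25 -13 -1 1 13 / 19 21 -17 -5 7

The 25 entries sum to 125, so each line sums to 125/5 = 25.
The remaining cell in column 1 is (1,1) = 25 − 22 = 3.
Using main diagonal: 3 + 9 + 1 + 7 + ? → (3,3) = 25 − 20 = 5.
Anti-diagonal must total 25; the given cells sum to 38, so (4,2) = -13.
Row 3: -19 + (-7) + 5 + 17 + ? = 25, so (3,5) = 29.
Using row 4: 25 + (-13) + (-1) + 1 + ? → (4,5) = 25 − 12 = 13.
The remaining cell in column 2 is (1,2) = 25 − 10 = 15.
Column 5 needs 25; the known cells sum to 40, so (2,5) = -15.
The remaining cell in row 1 is (1,4) = 25 − 36 = -11.
Row 2: -3 + 9 + 23 + (-15) + ? = 25, so (2,3) = 11.
Using column 3: 27 + 11 + 5 + (-1) + ? → (5,3) = 25 − 42 = -17.
From column 4, 25 − (-11 + 23 + 17 + 1) gives (5,4) = -5.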